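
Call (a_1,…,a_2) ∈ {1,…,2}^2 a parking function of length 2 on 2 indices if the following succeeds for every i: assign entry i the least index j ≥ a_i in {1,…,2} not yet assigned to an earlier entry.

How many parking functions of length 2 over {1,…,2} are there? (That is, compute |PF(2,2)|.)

Count = (2+1−2)·(2+1)^{2−1} = 1 · 3 = 3 [KW]
One tuple (1,1) → sorted (1,1): b_i ≤ i ∀i, a PF.

3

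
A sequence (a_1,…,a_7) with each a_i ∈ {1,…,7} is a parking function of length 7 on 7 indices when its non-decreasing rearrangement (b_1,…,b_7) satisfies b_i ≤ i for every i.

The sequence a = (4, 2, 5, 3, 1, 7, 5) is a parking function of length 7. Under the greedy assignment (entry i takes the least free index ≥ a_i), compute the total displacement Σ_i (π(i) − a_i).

1

Σπ = 7·8/2 = 28 (π permutes [7]); Σa = 4+2+5+3+1+7+5 = 27; disp = 28−27 = 1.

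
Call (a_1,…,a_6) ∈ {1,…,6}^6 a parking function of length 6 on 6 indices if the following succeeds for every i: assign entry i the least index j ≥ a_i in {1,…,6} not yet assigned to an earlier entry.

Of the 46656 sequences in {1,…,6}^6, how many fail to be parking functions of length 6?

|PF| = 1·7^5 = 1·16807 = 16807 (Pollak)
Example (3,3,3,5,2,4) → sorted (2,3,3,3,4,5): b_1=2>1, not a PF.
Total 46656; non-PF = 46656−16807 = 29849

29849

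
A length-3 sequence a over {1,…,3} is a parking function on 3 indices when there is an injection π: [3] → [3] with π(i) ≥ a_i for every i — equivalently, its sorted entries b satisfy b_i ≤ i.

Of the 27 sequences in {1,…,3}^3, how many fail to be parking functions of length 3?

#PF = (4−3)·4^(3−1) = 1·16 = 16 (Konheim–Weiss)
E.g. (3,3,2) → sorted (2,3,3): b_1=2>1, not a PF.
Total 27; non-PF = 27−16 = 11

11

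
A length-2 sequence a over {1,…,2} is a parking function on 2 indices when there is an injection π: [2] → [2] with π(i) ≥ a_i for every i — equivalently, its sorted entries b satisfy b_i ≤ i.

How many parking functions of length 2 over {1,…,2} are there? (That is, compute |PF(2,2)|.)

|PF| = (2+1−2)·(2+1)^{2−1} = 1×3 = 3 (Konheim–Weiss)
Example (1,1) → sorted (1,1): b_i ≤ i ∀i, a PF.

3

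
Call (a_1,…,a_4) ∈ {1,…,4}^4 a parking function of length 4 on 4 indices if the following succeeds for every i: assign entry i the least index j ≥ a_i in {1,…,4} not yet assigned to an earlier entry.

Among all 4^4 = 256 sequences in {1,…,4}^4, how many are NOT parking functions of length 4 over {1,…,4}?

131

Count = (5−4)·5^(4−1) = 1 · 125 = 125 (Pollak)
One tuple (3,4,2,2) → sorted (2,2,3,4): b_1=2>1, not a PF.
So 256 − 125 = 131 fail.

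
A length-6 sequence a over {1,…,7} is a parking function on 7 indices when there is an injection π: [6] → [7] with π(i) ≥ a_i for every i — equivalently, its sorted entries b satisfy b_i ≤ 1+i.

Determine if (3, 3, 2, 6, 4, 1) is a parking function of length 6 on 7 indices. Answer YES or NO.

YES

Rearranged: b = (1, 2, 3, 3, 4, 6).
  b_1=1 ≤ 2
  b_2=2 ≤ 3
  b_3=3 ≤ 4
  b_4=3 ≤ 5
  b_5=4 ≤ 6
  b_6=6 ≤ 7
All bounds hold ⇒ YES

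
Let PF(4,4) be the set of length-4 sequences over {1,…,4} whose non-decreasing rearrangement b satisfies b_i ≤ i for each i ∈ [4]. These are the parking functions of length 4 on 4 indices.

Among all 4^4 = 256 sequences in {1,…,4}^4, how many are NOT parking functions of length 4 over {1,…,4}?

Count = (4−4+1)·(4+1)^(4−1) = 1 · 125 = 125 (Pollak)
One tuple (3,3,2,3) → sorted (2,3,3,3): b_1=2>1, not a PF.
Total 256; non-PF = 256−125 = 131

131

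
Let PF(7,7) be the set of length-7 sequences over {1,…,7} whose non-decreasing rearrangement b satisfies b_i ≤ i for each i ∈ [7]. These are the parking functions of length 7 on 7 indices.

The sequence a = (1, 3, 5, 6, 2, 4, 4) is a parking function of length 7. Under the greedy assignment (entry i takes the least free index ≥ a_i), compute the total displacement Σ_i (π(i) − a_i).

3

Σπ = 7·8/2 = 28 (π permutes [7]); Σa = 1+3+5+6+2+4+4 = 25; disp = 28−25 = 3.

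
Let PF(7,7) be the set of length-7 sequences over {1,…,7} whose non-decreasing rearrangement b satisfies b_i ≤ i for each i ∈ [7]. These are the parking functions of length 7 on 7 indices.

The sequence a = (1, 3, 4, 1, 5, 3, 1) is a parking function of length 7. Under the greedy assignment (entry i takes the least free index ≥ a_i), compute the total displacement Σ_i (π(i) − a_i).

Σπ(i) = 1+…+7 = 28; Σa = 1+3+4+1+5+3+1 = 18; disp = 28−18 = 10.

10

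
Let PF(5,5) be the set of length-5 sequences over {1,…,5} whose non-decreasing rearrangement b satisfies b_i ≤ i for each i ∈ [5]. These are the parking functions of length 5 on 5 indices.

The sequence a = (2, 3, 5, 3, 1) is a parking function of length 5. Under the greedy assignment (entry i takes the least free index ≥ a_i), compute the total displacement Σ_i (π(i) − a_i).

Σπ = 15 ({1..5} each once); Σa = 2+3+5+3+1 = 14; disp = 15−14 = 1.

1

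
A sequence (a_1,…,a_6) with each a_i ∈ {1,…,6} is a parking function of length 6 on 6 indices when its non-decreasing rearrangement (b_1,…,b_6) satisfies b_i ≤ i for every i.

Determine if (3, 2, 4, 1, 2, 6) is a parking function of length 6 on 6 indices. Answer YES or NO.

YES

Order a: b = (1, 2, 2, 3, 4, 6).
  b_1=1 ≤ 1
  b_2=2 ≤ 2
  b_3=2 ≤ 3
  b_4=3 ≤ 4
  b_5=4 ≤ 5
  b_6=6 ≤ 6
All bounds hold ⇒ YES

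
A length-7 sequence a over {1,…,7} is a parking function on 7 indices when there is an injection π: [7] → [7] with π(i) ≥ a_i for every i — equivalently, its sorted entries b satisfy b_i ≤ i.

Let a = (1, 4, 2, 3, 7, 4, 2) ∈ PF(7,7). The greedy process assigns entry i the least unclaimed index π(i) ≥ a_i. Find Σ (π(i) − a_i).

5

Σπ = 28 ({1..7} each once); Σa = 1+4+2+3+7+4+2 = 23; disp = 28−23 = 5.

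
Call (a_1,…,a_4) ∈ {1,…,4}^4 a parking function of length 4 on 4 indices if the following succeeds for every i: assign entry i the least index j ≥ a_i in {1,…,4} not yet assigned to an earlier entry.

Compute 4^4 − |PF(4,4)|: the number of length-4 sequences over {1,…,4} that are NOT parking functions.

131

Count = (4+1−4)·(4+1)^{4−1} = 1·125 = 125
E.g. (4,2,3,3) → sorted (2,3,3,4): b_1=2>1, not a PF.
Total 256; non-PF = 256−125 = 131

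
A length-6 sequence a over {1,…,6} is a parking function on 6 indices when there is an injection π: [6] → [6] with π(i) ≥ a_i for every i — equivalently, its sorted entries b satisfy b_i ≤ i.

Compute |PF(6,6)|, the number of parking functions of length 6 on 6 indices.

16807

|PF(6,6)| = (6+1−6)·(6+1)^{6−1} = 1×16807 = 16807 (Pollak)
E.g. (1,4,2,2,6,2) → sorted (1,2,2,2,4,6): b_i ≤ i ∀i, a PF.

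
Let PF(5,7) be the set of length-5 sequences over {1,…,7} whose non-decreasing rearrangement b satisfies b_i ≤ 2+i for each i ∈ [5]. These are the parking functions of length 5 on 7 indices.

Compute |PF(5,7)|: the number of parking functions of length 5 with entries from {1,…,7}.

Count = (8−5)·8^(5−1) = 3×4096 = 12288
One tuple (4,4,3,7,4) → sorted (3,4,4,4,7): b_i ≤ 2+i ∀i, a PF.

12288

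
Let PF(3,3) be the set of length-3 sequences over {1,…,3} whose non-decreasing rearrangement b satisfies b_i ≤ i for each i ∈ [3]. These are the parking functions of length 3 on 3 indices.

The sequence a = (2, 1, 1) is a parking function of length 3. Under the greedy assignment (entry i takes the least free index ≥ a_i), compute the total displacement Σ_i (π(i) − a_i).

2

Σπ(i) = 1+…+3 = 6; Σa = 2+1+1 = 4; disp = 6−4 = 2.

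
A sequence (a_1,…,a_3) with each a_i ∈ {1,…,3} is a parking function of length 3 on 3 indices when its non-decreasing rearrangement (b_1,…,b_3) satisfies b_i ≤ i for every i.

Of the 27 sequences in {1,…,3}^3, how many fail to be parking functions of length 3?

11

|PF| = (3−3+1)·(3+1)^(3−1) = 1·16 = 16 (Konheim–Weiss)
Check (2,3,2) → sorted (2,2,3): b_1=2>1, not a PF.
So 27 − 16 = 11 fail.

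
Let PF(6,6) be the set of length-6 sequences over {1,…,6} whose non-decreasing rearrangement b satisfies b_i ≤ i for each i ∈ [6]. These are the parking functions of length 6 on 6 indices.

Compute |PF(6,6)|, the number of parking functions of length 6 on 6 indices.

16807

Count = (7−6)·7^(6−1) = 1×16807 = 16807 (Pollak)
One tuple (5,1,1,2,1,3) → sorted (1,1,1,2,3,5): b_i ≤ i ∀i, a PF.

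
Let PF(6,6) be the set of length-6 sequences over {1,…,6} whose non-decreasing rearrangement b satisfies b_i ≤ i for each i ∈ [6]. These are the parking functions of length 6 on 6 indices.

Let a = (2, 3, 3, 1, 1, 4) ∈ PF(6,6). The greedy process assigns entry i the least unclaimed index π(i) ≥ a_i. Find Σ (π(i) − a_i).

7

Σπ = 21 ({1..6} each once); Σa = 2+3+3+1+1+4 = 14; disp = 21−14 = 7.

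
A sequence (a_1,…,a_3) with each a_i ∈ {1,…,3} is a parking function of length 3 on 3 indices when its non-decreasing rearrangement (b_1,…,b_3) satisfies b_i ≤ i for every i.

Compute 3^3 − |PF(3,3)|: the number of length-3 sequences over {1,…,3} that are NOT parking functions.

11

|PF| = (4−3)·4^(3−1) = 1 · 16 = 16 (Konheim–Weiss)
E.g. (3,3,2) → sorted (2,3,3): b_1=2>1, not a PF.
Total 27; non-PF = 27−16 = 11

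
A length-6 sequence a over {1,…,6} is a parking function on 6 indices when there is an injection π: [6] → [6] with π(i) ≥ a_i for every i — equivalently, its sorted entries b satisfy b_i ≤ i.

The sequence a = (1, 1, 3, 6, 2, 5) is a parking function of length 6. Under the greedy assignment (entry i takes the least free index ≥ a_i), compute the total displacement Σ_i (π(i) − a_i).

Σπ = 6·7/2 = 21 (π permutes [6]); Σa = 1+1+3+6+2+5 = 18; disp = 21−18 = 3.

3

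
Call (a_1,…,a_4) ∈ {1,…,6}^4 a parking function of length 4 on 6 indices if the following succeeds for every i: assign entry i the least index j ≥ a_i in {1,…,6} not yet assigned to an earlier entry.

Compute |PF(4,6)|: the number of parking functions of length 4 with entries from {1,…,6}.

|PF(4,6)| = (6+1−4)·(6+1)^{4−1} = 3×343 = 1029 (Pollak)
Check (1,3,5,3) → sorted (1,3,3,5): b_i ≤ 2+i ∀i, a PF.

1029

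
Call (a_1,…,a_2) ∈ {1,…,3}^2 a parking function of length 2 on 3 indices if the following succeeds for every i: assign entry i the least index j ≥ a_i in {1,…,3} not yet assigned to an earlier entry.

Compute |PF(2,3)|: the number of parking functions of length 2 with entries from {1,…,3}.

#PF = (3−2+1)·(3+1)^(2−1) = 2×4 = 8 (Konheim–Weiss)
Check (3,2) → sorted (2,3): b_i ≤ 1+i ∀i, a PF.

8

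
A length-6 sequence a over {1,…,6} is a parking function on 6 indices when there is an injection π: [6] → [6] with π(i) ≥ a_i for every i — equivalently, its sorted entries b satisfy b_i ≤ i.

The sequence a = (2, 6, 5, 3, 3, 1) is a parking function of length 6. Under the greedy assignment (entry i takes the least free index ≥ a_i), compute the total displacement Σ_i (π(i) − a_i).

1

Σπ = 21 ({1..6} each once); Σa = 2+6+5+3+3+1 = 20; disp = 21−20 = 1.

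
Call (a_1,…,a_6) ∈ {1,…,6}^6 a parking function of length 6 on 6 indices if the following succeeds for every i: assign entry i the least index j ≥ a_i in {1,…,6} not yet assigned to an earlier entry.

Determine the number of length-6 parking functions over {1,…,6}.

16807

|PF(6,6)| = (6−6+1)·(6+1)^(6−1) = 1 · 16807 = 16807 [KW]
E.g. (1,6,1,2,1,5) → sorted (1,1,1,2,5,6): b_i ≤ i ∀i, a PF.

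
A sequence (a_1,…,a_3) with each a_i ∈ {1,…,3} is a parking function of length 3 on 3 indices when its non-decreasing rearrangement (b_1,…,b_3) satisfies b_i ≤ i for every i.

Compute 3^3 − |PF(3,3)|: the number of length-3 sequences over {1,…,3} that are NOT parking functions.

Count = (4−3)·4^(3−1) = 1·16 = 16 [KW]
One tuple (2,2,3) → sorted (2,2,3): b_1=2>1, not a PF.
3^3 − 16 = 27 − 16 = 11

11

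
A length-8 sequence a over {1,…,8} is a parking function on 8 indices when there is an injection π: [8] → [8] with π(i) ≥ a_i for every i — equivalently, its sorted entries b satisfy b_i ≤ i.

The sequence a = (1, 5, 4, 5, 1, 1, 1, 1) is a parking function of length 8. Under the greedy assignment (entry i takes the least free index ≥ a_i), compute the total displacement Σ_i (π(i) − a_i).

17

Σπ(i) = 1+…+8 = 36; Σa = 1+5+4+5+1+1+1+1 = 19; disp = 36−19 = 17.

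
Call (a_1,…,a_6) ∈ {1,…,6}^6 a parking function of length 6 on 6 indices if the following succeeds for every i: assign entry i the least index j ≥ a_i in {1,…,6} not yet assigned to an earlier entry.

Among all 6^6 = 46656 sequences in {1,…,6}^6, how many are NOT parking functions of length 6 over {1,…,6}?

|PF(6,6)| = (6+1−6)·(6+1)^{6−1} = 1×16807 = 16807 [KW]
E.g. (5,3,5,3,3,4) → sorted (3,3,3,4,5,5): b_1=3>1, not a PF.
Total 46656; non-PF = 46656−16807 = 29849

29849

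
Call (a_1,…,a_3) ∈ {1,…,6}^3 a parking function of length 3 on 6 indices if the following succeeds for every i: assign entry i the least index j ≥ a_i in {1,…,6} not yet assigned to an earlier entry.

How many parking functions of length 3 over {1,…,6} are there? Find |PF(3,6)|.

196

Count = 4·7^2 = 4×49 = 196 (Pollak)
One tuple (2,3,5) → sorted (2,3,5): b_i ≤ 3+i ∀i, a PF.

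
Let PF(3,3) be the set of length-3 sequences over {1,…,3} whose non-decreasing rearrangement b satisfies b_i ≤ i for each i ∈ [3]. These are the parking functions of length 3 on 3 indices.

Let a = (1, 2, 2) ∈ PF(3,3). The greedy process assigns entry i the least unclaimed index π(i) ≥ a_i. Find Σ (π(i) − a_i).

1

Σπ = 6 ({1..3} each once); Σa = 1+2+2 = 5; disp = 6−5 = 1.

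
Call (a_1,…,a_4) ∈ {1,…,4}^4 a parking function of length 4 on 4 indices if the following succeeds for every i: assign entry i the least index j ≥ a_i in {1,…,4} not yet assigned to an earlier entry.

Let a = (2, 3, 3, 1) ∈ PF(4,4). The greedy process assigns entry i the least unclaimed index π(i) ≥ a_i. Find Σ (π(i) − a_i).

Σπ = 4·5/2 = 10 (π permutes [4]); Σa = 2+3+3+1 = 9; disp = 10−9 = 1.

1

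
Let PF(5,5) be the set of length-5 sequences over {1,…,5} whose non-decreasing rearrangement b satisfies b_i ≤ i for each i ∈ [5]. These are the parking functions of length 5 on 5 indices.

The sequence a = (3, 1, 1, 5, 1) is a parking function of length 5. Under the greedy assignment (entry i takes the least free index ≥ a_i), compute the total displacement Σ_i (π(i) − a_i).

4

Σπ(i) = 1+…+5 = 15; Σa = 3+1+1+5+1 = 11; disp = 15−11 = 4.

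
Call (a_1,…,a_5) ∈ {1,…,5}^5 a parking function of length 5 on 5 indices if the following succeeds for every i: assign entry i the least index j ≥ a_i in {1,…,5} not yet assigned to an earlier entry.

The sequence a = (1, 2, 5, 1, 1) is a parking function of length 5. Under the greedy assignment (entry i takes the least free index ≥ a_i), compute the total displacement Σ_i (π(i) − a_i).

Σπ = 15 ({1..5} each once); Σa = 1+2+5+1+1 = 10; disp = 15−10 = 5.

5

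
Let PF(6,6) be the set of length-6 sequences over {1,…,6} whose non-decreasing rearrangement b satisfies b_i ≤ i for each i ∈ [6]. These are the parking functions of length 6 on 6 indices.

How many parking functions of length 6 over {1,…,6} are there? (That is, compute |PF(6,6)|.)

16807

|PF(6,6)| = (6+1−6)·(6+1)^{6−1} = 1 · 16807 = 16807 [KW]
Check (1,4,3,2,2,1) → sorted (1,1,2,2,3,4): b_i ≤ i ∀i, a PF.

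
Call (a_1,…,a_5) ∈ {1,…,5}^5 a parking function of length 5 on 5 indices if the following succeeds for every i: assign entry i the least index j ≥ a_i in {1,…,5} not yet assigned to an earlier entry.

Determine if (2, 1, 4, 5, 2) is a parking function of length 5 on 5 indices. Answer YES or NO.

YES

Sorted: b = (1, 2, 2, 4, 5).
  b_1=1 ≤ 1
  b_2=2 ≤ 2
  b_3=2 ≤ 3
  b_4=4 ≤ 4
  b_5=5 ≤ 5
All bounds hold ⇒ YES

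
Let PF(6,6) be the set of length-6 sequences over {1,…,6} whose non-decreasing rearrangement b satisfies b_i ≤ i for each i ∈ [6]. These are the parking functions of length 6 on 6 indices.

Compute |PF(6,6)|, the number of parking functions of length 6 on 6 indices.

|PF(6,6)| = 1·7^5 = 1·16807 = 16807 [KW]
Example (2,2,1,3,4,2) → sorted (1,2,2,2,3,4): b_i ≤ i ∀i, a PF.

16807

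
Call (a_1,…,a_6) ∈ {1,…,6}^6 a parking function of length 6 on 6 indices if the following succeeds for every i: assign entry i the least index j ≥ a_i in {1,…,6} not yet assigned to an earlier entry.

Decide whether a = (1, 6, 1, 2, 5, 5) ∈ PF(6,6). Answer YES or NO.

Sorted: b = (1, 1, 2, 5, 5, 6).
  b_1=1 ≤ 1
  b_2=1 ≤ 2
  b_3=2 ≤ 3
  b_4=5 > 4
  fails at i=4 ⇒ NO

NO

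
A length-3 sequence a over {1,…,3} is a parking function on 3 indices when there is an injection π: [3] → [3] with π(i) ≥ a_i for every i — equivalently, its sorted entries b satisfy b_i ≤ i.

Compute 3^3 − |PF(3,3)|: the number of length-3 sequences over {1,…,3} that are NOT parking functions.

11

Count = (3+1−3)·(3+1)^{3−1} = 1×16 = 16
Example (3,2,3) → sorted (2,3,3): b_1=2>1, not a PF.
3^3 − 16 = 27 − 16 = 11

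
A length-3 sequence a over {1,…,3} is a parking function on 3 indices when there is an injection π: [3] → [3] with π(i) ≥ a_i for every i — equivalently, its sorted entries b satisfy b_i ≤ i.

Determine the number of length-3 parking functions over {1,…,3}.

#PF = (3−3+1)·(3+1)^(3−1) = 1 · 16 = 16
One tuple (3,1,1) → sorted (1,1,3): b_i ≤ i ∀i, a PF.

16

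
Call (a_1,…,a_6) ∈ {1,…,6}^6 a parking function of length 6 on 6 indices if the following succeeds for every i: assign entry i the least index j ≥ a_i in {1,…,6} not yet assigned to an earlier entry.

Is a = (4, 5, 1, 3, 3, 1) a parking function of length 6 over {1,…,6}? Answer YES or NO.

YES

Order a: b = (1, 1, 3, 3, 4, 5).
  b_1=1 ≤ 1
  b_2=1 ≤ 2
  b_3=3 ≤ 3
  b_4=3 ≤ 4
  b_5=4 ≤ 5
  b_6=5 ≤ 6
All bounds hold ⇒ YES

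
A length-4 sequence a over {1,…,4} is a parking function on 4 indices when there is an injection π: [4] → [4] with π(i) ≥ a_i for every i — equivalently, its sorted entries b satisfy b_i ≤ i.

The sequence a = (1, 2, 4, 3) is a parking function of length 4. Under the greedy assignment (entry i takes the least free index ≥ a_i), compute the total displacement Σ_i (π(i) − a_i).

Σπ(i) = 1+…+4 = 10; Σa = 1+2+4+3 = 10; disp = 10−10 = 0.

0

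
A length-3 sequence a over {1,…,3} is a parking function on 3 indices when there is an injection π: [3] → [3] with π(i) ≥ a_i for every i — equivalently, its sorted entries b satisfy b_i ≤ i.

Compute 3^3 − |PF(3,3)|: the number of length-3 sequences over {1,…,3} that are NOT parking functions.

11

Count = 1·4^2 = 1·16 = 16 [KW]
One tuple (3,3,3) → sorted (3,3,3): b_1=3>1, not a PF.
3^3 − 16 = 27 − 16 = 11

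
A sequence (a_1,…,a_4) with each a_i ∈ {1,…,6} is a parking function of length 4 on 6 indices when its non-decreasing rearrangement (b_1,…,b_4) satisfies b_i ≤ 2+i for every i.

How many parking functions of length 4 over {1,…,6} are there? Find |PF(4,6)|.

|PF(4,6)| = (6−4+1)·(6+1)^(4−1) = 3×343 = 1029 [KW]
Check (4,3,1,1) → sorted (1,1,3,4): b_i ≤ 2+i ∀i, a PF.

1029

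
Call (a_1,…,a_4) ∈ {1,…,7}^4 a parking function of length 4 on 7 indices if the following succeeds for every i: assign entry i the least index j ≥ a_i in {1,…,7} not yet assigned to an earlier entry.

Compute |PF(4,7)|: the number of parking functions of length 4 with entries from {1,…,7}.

2048

#PF = (8−4)·8^(4−1) = 4 · 512 = 2048 [KW]
One tuple (5,5,4,7) → sorted (4,5,5,7): b_i ≤ 3+i ∀i, a PF.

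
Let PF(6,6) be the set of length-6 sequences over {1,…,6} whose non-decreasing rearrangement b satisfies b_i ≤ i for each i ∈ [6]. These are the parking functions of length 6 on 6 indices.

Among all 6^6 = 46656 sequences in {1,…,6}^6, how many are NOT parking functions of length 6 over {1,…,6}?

|PF| = 1·7^5 = 1×16807 = 16807
One tuple (6,6,6,5,3,5) → sorted (3,5,5,6,6,6): b_1=3>1, not a PF.
So 46656 − 16807 = 29849 fail.

29849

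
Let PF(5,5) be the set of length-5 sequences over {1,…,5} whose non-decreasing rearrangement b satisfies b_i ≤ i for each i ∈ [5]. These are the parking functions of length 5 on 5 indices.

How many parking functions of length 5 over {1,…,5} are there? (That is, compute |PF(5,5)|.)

Count = (5−5+1)·(5+1)^(5−1) = 1·1296 = 1296 (Konheim–Weiss)
One tuple (1,1,3,2,3) → sorted (1,1,2,3,3): b_i ≤ i ∀i, a PF.

1296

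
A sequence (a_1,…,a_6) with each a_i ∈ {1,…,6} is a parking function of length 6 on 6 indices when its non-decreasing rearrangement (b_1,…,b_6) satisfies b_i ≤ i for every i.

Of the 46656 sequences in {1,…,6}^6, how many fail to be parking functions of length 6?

29849

|PF(6,6)| = (6−6+1)·(6+1)^(6−1) = 1·16807 = 16807 [KW]
One tuple (4,6,2,2,3,4) → sorted (2,2,3,4,4,6): b_1=2>1, not a PF.
Total 46656; non-PF = 46656−16807 = 29849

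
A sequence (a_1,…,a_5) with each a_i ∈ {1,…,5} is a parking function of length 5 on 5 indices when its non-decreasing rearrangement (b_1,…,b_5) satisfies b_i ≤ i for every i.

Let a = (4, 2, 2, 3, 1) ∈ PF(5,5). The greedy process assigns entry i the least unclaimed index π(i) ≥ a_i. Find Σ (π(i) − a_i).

3

Σπ(i) = 1+…+5 = 15; Σa = 4+2+2+3+1 = 12; disp = 15−12 = 3.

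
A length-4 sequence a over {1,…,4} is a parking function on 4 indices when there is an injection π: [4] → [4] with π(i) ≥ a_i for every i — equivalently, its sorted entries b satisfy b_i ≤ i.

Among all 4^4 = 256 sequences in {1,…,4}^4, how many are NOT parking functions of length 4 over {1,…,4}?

131

#PF = (4−4+1)·(4+1)^(4−1) = 1·125 = 125 (Pollak)
Check (3,3,2,4) → sorted (2,3,3,4): b_1=2>1, not a PF.
So 256 − 125 = 131 fail.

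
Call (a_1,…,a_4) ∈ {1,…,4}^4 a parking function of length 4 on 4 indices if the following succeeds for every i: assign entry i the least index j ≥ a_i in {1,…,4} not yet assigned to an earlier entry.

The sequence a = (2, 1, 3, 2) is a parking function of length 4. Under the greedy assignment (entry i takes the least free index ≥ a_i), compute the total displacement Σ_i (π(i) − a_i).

Σπ(i) = 1+…+4 = 10; Σa = 2+1+3+2 = 8; disp = 10−8 = 2.

2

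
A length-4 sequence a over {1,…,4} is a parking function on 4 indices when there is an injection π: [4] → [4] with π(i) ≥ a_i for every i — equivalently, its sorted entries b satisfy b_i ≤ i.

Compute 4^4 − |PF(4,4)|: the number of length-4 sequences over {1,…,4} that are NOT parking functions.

|PF| = 1·5^3 = 1×125 = 125 (Pollak)
One tuple (2,3,4,4) → sorted (2,3,4,4): b_1=2>1, not a PF.
4^4 − 125 = 256 − 125 = 131

131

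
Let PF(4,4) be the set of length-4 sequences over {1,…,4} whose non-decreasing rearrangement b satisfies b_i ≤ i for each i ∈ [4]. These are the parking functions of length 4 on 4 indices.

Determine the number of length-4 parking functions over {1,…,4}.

125

Count = (4−4+1)·(4+1)^(4−1) = 1 · 125 = 125 [KW]
Check (2,1,3,2) → sorted (1,2,2,3): b_i ≤ i ∀i, a PF.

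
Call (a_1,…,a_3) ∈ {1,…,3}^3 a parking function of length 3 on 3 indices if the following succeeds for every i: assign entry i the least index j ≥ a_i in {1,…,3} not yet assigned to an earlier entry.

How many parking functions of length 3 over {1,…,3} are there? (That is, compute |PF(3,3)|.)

|PF| = (3+1−3)·(3+1)^{3−1} = 1·16 = 16
One tuple (1,1,3) → sorted (1,1,3): b_i ≤ i ∀i, a PF.

16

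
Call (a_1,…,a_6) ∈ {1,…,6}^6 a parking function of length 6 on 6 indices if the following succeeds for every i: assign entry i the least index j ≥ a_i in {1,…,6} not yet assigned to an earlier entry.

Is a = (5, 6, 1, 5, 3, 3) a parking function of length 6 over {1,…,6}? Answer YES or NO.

Order a: b = (1, 3, 3, 5, 5, 6).
  b_1=1 ≤ 1
  b_2=3 > 2
  fails at i=2 ⇒ NO

NO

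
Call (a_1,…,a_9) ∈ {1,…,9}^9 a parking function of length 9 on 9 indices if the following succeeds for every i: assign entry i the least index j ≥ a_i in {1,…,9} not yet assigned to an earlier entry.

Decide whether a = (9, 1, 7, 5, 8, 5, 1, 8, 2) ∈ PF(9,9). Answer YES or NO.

NO

Order a: b = (1, 1, 2, 5, 5, 7, 8, 8, 9).
  b_1=1 ≤ 1
  b_2=1 ≤ 2
  b_3=2 ≤ 3
  b_4=5 > 4
  fails at i=4 ⇒ NO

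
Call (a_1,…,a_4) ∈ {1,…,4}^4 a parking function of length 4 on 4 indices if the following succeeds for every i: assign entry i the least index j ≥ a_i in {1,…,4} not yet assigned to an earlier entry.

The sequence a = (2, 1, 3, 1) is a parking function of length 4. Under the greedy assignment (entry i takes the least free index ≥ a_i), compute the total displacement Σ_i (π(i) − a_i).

3

Σπ = 4·5/2 = 10 (π permutes [4]); Σa = 2+1+3+1 = 7; disp = 10−7 = 3.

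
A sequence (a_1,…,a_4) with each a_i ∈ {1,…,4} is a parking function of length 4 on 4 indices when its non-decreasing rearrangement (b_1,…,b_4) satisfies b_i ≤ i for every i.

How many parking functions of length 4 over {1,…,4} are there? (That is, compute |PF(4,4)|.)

|PF| = (5−4)·5^(4−1) = 1·125 = 125
E.g. (1,1,1,2) → sorted (1,1,1,2): b_i ≤ i ∀i, a PF.

125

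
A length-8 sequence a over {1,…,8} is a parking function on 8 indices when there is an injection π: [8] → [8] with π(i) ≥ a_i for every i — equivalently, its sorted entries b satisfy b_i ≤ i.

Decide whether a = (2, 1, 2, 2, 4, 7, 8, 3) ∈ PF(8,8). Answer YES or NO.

YES

Rearranged: b = (1, 2, 2, 2, 3, 4, 7, 8).
  b_1=1 ≤ 1
  b_2=2 ≤ 2
  b_3=2 ≤ 3
  b_4=2 ≤ 4
  b_5=3 ≤ 5
  b_6=4 ≤ 6
  b_7=7 ≤ 7
  b_8=8 ≤ 8
All bounds hold ⇒ YES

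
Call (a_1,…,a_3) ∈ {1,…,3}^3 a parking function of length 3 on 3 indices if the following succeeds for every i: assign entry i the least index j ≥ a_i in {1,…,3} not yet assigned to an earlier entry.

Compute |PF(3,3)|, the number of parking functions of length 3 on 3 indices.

Count = (3+1−3)·(3+1)^{3−1} = 1×16 = 16 (Konheim–Weiss)
Check (1,3,1) → sorted (1,1,3): b_i ≤ i ∀i, a PF.

16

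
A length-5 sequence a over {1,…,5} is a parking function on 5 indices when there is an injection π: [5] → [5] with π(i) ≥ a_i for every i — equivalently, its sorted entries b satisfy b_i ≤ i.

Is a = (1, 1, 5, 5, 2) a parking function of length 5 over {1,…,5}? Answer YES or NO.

Rearranged: b = (1, 1, 2, 5, 5).
  b_1=1 ≤ 1
  b_2=1 ≤ 2
  b_3=2 ≤ 3
  b_4=5 > 4
  fails at i=4 ⇒ NO

NO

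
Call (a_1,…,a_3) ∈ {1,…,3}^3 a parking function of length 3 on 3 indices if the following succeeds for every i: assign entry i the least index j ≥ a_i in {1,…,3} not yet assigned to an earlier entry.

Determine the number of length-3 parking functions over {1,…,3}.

|PF(3,3)| = (3−3+1)·(3+1)^(3−1) = 1×16 = 16 (Pollak)
One tuple (3,1,1) → sorted (1,1,3): b_i ≤ i ∀i, a PF.

16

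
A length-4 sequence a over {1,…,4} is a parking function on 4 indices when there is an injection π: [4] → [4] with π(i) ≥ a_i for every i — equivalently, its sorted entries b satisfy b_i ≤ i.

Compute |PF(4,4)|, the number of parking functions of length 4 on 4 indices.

125

#PF = (4−4+1)·(4+1)^(4−1) = 1 · 125 = 125 (Konheim–Weiss)
Example (2,1,1,2) → sorted (1,1,2,2): b_i ≤ i ∀i, a PF.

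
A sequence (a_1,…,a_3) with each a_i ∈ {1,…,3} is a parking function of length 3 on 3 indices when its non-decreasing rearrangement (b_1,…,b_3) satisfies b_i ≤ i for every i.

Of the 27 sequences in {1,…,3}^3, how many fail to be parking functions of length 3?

|PF(3,3)| = (3+1−3)·(3+1)^{3−1} = 1×16 = 16 (Pollak)
E.g. (2,3,2) → sorted (2,2,3): b_1=2>1, not a PF.
3^3 − 16 = 27 − 16 = 11

11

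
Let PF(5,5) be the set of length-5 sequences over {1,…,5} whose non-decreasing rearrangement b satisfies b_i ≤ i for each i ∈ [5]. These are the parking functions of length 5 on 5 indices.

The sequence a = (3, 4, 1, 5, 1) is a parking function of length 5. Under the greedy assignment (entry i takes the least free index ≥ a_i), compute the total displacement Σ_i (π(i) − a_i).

1

Σπ = 15 ({1..5} each once); Σa = 3+4+1+5+1 = 14; disp = 15−14 = 1.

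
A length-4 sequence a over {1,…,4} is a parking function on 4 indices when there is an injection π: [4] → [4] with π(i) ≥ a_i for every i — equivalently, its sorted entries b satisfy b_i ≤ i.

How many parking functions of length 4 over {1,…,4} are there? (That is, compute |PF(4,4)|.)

#PF = (4−4+1)·(4+1)^(4−1) = 1·125 = 125 (Konheim–Weiss)
Check (1,3,1,3) → sorted (1,1,3,3): b_i ≤ i ∀i, a PF.

125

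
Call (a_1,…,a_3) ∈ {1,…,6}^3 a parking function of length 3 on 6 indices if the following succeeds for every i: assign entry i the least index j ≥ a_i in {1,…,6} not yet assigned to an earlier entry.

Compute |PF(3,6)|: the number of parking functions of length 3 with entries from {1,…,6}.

Count = (6−3+1)·(6+1)^(3−1) = 4 · 49 = 196 (Konheim–Weiss)
Check (1,1,2) → sorted (1,1,2): b_i ≤ 3+i ∀i, a PF.

196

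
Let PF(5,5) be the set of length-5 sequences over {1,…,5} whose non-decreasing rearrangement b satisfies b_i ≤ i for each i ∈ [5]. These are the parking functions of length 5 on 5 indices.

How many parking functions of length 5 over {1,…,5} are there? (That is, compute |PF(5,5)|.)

1296

|PF(5,5)| = (5−5+1)·(5+1)^(5−1) = 1×1296 = 1296 (Konheim–Weiss)
E.g. (3,1,5,1,1) → sorted (1,1,1,3,5): b_i ≤ i ∀i, a PF.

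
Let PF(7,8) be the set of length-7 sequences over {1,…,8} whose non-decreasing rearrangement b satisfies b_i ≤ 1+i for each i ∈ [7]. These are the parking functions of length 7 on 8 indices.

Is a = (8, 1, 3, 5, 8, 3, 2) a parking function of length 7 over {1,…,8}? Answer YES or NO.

Order a: b = (1, 2, 3, 3, 5, 8, 8).
  b_1=1 ≤ 2
  b_2=2 ≤ 3
  b_3=3 ≤ 4
  b_4=3 ≤ 5
  b_5=5 ≤ 6
  b_6=8 > 7
  fails at i=6 ⇒ NO

NO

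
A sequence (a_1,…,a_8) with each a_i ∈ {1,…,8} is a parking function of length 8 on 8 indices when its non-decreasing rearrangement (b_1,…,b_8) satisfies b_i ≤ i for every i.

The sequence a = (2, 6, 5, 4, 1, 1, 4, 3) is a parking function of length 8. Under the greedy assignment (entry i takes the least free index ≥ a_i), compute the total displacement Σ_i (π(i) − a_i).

10

Σπ = 36 ({1..8} each once); Σa = 2+6+5+4+1+1+4+3 = 26; disp = 36−26 = 10.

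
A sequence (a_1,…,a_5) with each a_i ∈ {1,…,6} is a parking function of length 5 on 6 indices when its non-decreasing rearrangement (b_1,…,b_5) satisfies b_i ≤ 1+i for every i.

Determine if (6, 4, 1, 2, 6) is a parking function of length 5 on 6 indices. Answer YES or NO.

Sorted: b = (1, 2, 4, 6, 6).
  b_1=1 ≤ 2
  b_2=2 ≤ 3
  b_3=4 ≤ 4
  b_4=6 > 5
  fails at i=4 ⇒ NO

NO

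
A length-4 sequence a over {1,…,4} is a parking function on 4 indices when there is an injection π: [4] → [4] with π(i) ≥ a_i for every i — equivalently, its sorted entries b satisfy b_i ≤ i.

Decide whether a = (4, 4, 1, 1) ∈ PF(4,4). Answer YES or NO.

Rearranged: b = (1, 1, 4, 4).
  b_1=1 ≤ 1
  b_2=1 ≤ 2
  b_3=4 > 3
  fails at i=3 ⇒ NO

NO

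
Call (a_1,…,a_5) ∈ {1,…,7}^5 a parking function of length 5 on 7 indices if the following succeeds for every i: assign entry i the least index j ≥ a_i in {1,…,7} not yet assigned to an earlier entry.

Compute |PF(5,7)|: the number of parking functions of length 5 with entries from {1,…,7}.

Count = 3·8^4 = 3×4096 = 12288
E.g. (6,4,1,3,5) → sorted (1,3,4,5,6): b_i ≤ 2+i ∀i, a PF.

12288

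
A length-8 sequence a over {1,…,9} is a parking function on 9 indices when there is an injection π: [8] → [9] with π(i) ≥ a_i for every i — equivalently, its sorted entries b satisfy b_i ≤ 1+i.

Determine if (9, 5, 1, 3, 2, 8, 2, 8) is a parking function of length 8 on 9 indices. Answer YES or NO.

Rearranged: b = (1, 2, 2, 3, 5, 8, 8, 9).
  b_1=1 ≤ 2
  b_2=2 ≤ 3
  b_3=2 ≤ 4
  b_4=3 ≤ 5
  b_5=5 ≤ 6
  b_6=8 > 7
  fails at i=6 ⇒ NO

NO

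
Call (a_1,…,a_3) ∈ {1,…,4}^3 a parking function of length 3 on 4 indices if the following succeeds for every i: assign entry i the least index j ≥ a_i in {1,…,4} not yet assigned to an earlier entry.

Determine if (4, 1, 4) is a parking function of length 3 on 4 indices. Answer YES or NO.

NO

Rearranged: b = (1, 4, 4).
  b_1=1 ≤ 2
  b_2=4 > 3
  fails at i=2 ⇒ NO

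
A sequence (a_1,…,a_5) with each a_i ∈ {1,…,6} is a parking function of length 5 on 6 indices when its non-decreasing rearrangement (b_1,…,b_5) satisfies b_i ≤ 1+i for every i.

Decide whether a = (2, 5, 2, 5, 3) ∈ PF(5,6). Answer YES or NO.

Order a: b = (2, 2, 3, 5, 5).
  b_1=2 ≤ 2
  b_2=2 ≤ 3
  b_3=3 ≤ 4
  b_4=5 ≤ 5
  b_5=5 ≤ 6
All bounds hold ⇒ YES

YES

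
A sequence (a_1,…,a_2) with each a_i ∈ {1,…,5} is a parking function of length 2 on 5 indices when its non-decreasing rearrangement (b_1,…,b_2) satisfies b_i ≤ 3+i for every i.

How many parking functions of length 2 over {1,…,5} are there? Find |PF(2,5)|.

#PF = 4·6^1 = 4 · 6 = 24 [KW]
Example (1,3) → sorted (1,3): b_i ≤ 3+i ∀i, a PF.

24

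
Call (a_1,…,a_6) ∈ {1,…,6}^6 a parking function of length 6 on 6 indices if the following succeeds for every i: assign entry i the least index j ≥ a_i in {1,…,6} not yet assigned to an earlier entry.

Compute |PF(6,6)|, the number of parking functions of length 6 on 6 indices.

16807

Count = (7−6)·7^(6−1) = 1 · 16807 = 16807 [KW]
Example (4,2,5,5,3,1) → sorted (1,2,3,4,5,5): b_i ≤ i ∀i, a PF.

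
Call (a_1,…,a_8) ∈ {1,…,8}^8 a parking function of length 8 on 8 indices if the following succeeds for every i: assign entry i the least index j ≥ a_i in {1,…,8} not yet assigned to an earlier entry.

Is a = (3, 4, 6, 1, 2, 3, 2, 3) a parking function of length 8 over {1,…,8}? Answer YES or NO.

Order a: b = (1, 2, 2, 3, 3, 3, 4, 6).
  b_1=1 ≤ 1
  b_2=2 ≤ 2
  b_3=2 ≤ 3
  b_4=3 ≤ 4
  b_5=3 ≤ 5
  b_6=3 ≤ 6
  b_7=4 ≤ 7
  b_8=6 ≤ 8
All bounds hold ⇒ YES

YES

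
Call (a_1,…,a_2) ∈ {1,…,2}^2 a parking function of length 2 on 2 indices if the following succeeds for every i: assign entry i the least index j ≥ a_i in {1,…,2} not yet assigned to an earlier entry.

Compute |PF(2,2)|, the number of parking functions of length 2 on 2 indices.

|PF| = (2−2+1)·(2+1)^(2−1) = 1 · 3 = 3 (Pollak)
E.g. (1,2) → sorted (1,2): b_i ≤ i ∀i, a PF.

3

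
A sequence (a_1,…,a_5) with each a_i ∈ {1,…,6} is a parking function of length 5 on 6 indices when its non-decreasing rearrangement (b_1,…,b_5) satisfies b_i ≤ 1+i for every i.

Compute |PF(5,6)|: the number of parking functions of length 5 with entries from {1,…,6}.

4802

#PF = (7−5)·7^(5−1) = 2 · 2401 = 4802 [KW]
Example (2,5,2,2,2) → sorted (2,2,2,2,5): b_i ≤ 1+i ∀i, a PF.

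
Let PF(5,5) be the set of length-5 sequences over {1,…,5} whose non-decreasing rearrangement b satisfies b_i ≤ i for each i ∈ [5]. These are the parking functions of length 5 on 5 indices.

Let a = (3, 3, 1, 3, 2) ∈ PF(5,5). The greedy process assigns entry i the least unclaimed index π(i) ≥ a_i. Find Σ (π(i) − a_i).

Σπ(i) = 1+…+5 = 15; Σa = 3+3+1+3+2 = 12; disp = 15−12 = 3.

3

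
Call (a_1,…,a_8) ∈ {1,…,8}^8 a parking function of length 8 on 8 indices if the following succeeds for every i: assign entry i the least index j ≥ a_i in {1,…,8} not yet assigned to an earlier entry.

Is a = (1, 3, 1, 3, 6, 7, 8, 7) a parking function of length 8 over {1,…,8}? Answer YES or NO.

NO

Order a: b = (1, 1, 3, 3, 6, 7, 7, 8).
  b_1=1 ≤ 1
  b_2=1 ≤ 2
  b_3=3 ≤ 3
  b_4=3 ≤ 4
  b_5=6 > 5
  fails at i=5 ⇒ NO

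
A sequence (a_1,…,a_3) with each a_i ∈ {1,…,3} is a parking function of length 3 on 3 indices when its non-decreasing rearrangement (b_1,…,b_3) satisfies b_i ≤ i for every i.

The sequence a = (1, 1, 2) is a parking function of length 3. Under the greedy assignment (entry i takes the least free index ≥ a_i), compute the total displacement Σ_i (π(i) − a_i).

Σπ = 6 ({1..3} each once); Σa = 1+1+2 = 4; disp = 6−4 = 2.

2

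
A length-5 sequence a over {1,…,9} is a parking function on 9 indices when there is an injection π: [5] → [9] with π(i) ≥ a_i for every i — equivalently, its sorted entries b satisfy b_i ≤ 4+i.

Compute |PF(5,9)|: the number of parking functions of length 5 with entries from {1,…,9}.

Count = 5·10^4 = 5 · 10000 = 50000 (Pollak)
Check (9,6,6,7,4) → sorted (4,6,6,7,9): b_i ≤ 4+i ∀i, a PF.

50000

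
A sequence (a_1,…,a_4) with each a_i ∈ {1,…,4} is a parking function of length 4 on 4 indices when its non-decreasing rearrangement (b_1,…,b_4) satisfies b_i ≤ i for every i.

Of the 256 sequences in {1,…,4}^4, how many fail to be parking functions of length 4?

|PF| = (4−4+1)·(4+1)^(4−1) = 1 · 125 = 125 (Konheim–Weiss)
One tuple (1,3,4,4) → sorted (1,3,4,4): b_2=3>2, not a PF.
Total 256; non-PF = 256−125 = 131

131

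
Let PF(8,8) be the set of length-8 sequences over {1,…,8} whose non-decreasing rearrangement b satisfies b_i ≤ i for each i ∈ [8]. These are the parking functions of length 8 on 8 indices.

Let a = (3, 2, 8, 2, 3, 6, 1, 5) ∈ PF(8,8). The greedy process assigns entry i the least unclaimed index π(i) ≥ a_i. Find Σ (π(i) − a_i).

6

Σπ = 8·9/2 = 36 (π permutes [8]); Σa = 3+2+8+2+3+6+1+5 = 30; disp = 36−30 = 6.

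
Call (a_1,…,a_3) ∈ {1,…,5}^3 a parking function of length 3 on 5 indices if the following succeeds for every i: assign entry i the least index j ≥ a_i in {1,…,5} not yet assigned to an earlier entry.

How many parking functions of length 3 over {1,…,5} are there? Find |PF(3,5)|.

108

|PF(3,5)| = (5−3+1)·(5+1)^(3−1) = 3×36 = 108
Check (3,2,5) → sorted (2,3,5): b_i ≤ 2+i ∀i, a PF.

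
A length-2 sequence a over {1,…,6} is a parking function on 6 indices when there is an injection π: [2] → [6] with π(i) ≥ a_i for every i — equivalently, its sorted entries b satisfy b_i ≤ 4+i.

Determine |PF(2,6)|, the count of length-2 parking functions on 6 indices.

35

Count = (6+1−2)·(6+1)^{2−1} = 5×7 = 35 (Pollak)
Example (2,3) → sorted (2,3): b_i ≤ 4+i ∀i, a PF.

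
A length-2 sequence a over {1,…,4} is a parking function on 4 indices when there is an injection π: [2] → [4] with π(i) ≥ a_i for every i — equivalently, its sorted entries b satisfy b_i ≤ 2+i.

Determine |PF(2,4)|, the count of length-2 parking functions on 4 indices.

#PF = (5−2)·5^(2−1) = 3×5 = 15 (Konheim–Weiss)
Check (3,4) → sorted (3,4): b_i ≤ 2+i ∀i, a PF.

15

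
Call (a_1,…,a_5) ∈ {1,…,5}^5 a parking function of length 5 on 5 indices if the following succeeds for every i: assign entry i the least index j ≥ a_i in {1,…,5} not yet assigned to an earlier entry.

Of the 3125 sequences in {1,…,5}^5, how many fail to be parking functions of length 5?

#PF = (6−5)·6^(5−1) = 1×1296 = 1296
E.g. (5,1,2,5,3) → sorted (1,2,3,5,5): b_4=5>4, not a PF.
Total 3125; non-PF = 3125−1296 = 1829

1829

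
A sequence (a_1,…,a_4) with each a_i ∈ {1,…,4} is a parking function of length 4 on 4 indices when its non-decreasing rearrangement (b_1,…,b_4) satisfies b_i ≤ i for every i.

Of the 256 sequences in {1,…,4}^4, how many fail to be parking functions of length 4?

131

Count = (5−4)·5^(4−1) = 1 · 125 = 125
Check (4,4,4,4) → sorted (4,4,4,4): b_1=4>1, not a PF.
Total 256; non-PF = 256−125 = 131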